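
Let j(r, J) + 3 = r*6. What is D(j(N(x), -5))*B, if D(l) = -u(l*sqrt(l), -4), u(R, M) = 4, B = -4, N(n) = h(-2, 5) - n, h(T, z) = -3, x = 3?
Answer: 16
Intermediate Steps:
N(n) = -3 - n
j(r, J) = -3 + 6*r (j(r, J) = -3 + r*6 = -3 + 6*r)
D(l) = -4 (D(l) = -1*4 = -4)
D(j(N(x), -5))*B = -4*(-4) = 16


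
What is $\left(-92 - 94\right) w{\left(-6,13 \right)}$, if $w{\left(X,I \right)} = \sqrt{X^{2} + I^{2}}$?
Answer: $- 186 \sqrt{205} \approx -2663.1$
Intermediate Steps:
$w{\left(X,I \right)} = \sqrt{I^{2} + X^{2}}$
$\left(-92 - 94\right) w{\left(-6,13 \right)} = \left(-92 - 94\right) \sqrt{13^{2} + \left(-6\right)^{2}} = - 186 \sqrt{169 + 36} = - 186 \sqrt{205}$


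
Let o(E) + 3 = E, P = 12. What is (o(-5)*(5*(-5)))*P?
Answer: 2400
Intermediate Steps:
o(E) = -3 + E
(o(-5)*(5*(-5)))*P = ((-3 - 5)*(5*(-5)))*12 = -8*(-25)*12 = 200*12 = 2400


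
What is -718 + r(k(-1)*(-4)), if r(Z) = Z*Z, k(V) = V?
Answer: -702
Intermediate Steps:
r(Z) = Z²
-718 + r(k(-1)*(-4)) = -718 + (-1*(-4))² = -718 + 4² = -718 + 16 = -702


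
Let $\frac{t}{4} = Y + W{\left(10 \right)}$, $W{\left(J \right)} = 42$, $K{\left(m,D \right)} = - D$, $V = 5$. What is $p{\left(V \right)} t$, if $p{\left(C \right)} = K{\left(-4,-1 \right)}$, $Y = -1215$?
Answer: $-4692$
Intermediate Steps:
$p{\left(C \right)} = 1$ ($p{\left(C \right)} = \left(-1\right) \left(-1\right) = 1$)
$t = -4692$ ($t = 4 \left(-1215 + 42\right) = 4 \left(-1173\right) = -4692$)
$p{\left(V \right)} t = 1 \left(-4692\right) = -4692$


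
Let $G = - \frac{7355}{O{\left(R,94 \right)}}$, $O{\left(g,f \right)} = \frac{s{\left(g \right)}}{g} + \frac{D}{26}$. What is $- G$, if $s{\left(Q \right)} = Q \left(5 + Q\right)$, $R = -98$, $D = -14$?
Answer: $- \frac{95615}{1216} \approx -78.631$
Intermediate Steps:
$O{\left(g,f \right)} = \frac{58}{13} + g$ ($O{\left(g,f \right)} = \frac{g \left(5 + g\right)}{g} - \frac{14}{26} = \left(5 + g\right) - \frac{7}{13} = \frac{58}{13} + g$)
$G = \frac{95615}{1216}$ ($G = - \frac{7355}{\frac{58}{13} - 98} = - \frac{7355}{- \frac{1216}{13}} = \left(-7355\right) \left(- \frac{13}{1216}\right) = \frac{95615}{1216} \approx 78.631$)
$- G = \left(-1\right) \frac{95615}{1216} = - \frac{95615}{1216}$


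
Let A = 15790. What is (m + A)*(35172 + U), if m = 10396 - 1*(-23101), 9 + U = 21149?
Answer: 2775449544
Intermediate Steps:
U = 21140 (U = -9 + 21149 = 21140)
m = 33497 (m = 10396 + 23101 = 33497)
(m + A)*(35172 + U) = (33497 + 15790)*(35172 + 21140) = 49287*56312 = 2775449544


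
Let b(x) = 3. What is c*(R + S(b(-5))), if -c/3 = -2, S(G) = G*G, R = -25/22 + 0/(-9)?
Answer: 519/11 ≈ 47.182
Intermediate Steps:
R = -25/22 (R = -25*1/22 + 0*(-1/9) = -25/22 + 0 = -25/22 ≈ -1.1364)
S(G) = G**2
c = 6 (c = -3*(-2) = 6)
c*(R + S(b(-5))) = 6*(-25/22 + 3**2) = 6*(-25/22 + 9) = 6*(173/22) = 519/11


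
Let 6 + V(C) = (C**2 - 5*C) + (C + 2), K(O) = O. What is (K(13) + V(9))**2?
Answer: 2916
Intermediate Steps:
V(C) = -4 + C**2 - 4*C (V(C) = -6 + ((C**2 - 5*C) + (C + 2)) = -6 + ((C**2 - 5*C) + (2 + C)) = -6 + (2 + C**2 - 4*C) = -4 + C**2 - 4*C)
(K(13) + V(9))**2 = (13 + (-4 + 9**2 - 4*9))**2 = (13 + (-4 + 81 - 36))**2 = (13 + 41)**2 = 54**2 = 2916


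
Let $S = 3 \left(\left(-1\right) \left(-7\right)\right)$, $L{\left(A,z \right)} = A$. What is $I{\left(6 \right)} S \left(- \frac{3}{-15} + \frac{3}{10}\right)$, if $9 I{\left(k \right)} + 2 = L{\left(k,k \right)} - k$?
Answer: $- \frac{7}{3} \approx -2.3333$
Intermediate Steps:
$S = 21$ ($S = 3 \cdot 7 = 21$)
$I{\left(k \right)} = - \frac{2}{9}$ ($I{\left(k \right)} = - \frac{2}{9} + \frac{k - k}{9} = - \frac{2}{9} + \frac{1}{9} \cdot 0 = - \frac{2}{9} + 0 = - \frac{2}{9}$)
$I{\left(6 \right)} S \left(- \frac{3}{-15} + \frac{3}{10}\right) = \left(- \frac{2}{9}\right) 21 \left(- \frac{3}{-15} + \frac{3}{10}\right) = - \frac{14 \left(\left(-3\right) \left(- \frac{1}{15}\right) + 3 \cdot \frac{1}{10}\right)}{3} = - \frac{14 \left(\frac{1}{5} + \frac{3}{10}\right)}{3} = \left(- \frac{14}{3}\right) \frac{1}{2} = - \frac{7}{3}$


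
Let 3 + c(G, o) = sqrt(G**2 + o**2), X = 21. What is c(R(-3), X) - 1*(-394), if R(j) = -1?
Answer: 391 + sqrt(442) ≈ 412.02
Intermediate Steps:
c(G, o) = -3 + sqrt(G**2 + o**2)
c(R(-3), X) - 1*(-394) = (-3 + sqrt((-1)**2 + 21**2)) - 1*(-394) = (-3 + sqrt(1 + 441)) + 394 = (-3 + sqrt(442)) + 394 = 391 + sqrt(442)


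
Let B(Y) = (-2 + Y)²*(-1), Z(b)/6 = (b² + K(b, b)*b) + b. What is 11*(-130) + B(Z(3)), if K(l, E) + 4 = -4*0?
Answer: -1434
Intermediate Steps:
K(l, E) = -4 (K(l, E) = -4 - 4*0 = -4 + 0 = -4)
Z(b) = -18*b + 6*b² (Z(b) = 6*((b² - 4*b) + b) = 6*(b² - 3*b) = -18*b + 6*b²)
B(Y) = -(-2 + Y)²
11*(-130) + B(Z(3)) = 11*(-130) - (-2 + 6*3*(-3 + 3))² = -1430 - (-2 + 6*3*0)² = -1430 - (-2 + 0)² = -1430 - 1*(-2)² = -1430 - 1*4 = -1430 - 4 = -1434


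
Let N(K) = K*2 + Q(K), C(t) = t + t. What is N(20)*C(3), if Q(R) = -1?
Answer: 234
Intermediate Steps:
C(t) = 2*t
N(K) = -1 + 2*K (N(K) = K*2 - 1 = 2*K - 1 = -1 + 2*K)
N(20)*C(3) = (-1 + 2*20)*(2*3) = (-1 + 40)*6 = 39*6 = 234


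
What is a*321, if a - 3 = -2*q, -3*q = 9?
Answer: 2889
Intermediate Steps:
q = -3 (q = -⅓*9 = -3)
a = 9 (a = 3 - 2*(-3) = 3 + 6 = 9)
a*321 = 9*321 = 2889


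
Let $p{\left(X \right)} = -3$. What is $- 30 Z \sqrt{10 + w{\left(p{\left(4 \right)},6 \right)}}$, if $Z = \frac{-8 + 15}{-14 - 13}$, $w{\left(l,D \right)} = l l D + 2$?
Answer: $\frac{70 \sqrt{66}}{9} \approx 63.187$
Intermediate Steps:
$w{\left(l,D \right)} = 2 + D l^{2}$ ($w{\left(l,D \right)} = l^{2} D + 2 = D l^{2} + 2 = 2 + D l^{2}$)
$Z = - \frac{7}{27}$ ($Z = \frac{7}{-27} = 7 \left(- \frac{1}{27}\right) = - \frac{7}{27} \approx -0.25926$)
$- 30 Z \sqrt{10 + w{\left(p{\left(4 \right)},6 \right)}} = \left(-30\right) \left(- \frac{7}{27}\right) \sqrt{10 + \left(2 + 6 \left(-3\right)^{2}\right)} = \frac{70 \sqrt{10 + \left(2 + 6 \cdot 9\right)}}{9} = \frac{70 \sqrt{10 + \left(2 + 54\right)}}{9} = \frac{70 \sqrt{10 + 56}}{9} = \frac{70 \sqrt{66}}{9}$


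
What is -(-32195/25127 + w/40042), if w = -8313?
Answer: 1498032941/1006135334 ≈ 1.4889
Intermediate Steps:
-(-32195/25127 + w/40042) = -(-32195/25127 - 8313/40042) = -1*(-1498032941/1006135334) = 1498032941/1006135334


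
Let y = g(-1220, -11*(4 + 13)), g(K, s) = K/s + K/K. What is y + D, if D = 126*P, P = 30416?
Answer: 716663199/187 ≈ 3.8324e+6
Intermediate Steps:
g(K, s) = 1 + K/s (g(K, s) = K/s + 1 = 1 + K/s)
D = 3832416 (D = 126*30416 = 3832416)
y = 1407/187 (y = (-1220 - 11*(4 + 13))/((-11*(4 + 13))) = (-1220 - 11*17)/((-11*17)) = (-1220 - 187)/(-187) = -1/187*(-1407) = 1407/187 ≈ 7.5241)
y + D = 1407/187 + 3832416 = 716663199/187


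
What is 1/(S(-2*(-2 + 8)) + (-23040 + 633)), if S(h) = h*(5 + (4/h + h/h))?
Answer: -1/22475 ≈ -4.4494e-5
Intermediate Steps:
S(h) = h*(6 + 4/h) (S(h) = h*(5 + (4/h + 1)) = h*(5 + (1 + 4/h)) = h*(6 + 4/h))
1/(S(-2*(-2 + 8)) + (-23040 + 633)) = 1/((4 + 6*(-2*(-2 + 8))) + (-23040 + 633)) = 1/((4 + 6*(-2*6)) - 22407) = 1/((4 + 6*(-12)) - 22407) = 1/((4 - 72) - 22407) = 1/(-68 - 22407) = 1/(-22475) = -1/22475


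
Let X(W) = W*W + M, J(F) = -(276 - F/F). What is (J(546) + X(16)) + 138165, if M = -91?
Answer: 138055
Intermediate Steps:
J(F) = -275 (J(F) = -(276 - 1*1) = -(276 - 1) = -1*275 = -275)
X(W) = -91 + W² (X(W) = W*W - 91 = W² - 91 = -91 + W²)
(J(546) + X(16)) + 138165 = (-275 + (-91 + 16²)) + 138165 = (-275 + (-91 + 256)) + 138165 = (-275 + 165) + 138165 = -110 + 138165 = 138055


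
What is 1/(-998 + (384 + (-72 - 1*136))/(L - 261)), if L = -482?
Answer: -743/741690 ≈ -0.0010018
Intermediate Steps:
1/(-998 + (384 + (-72 - 1*136))/(L - 261)) = 1/(-998 + (384 + (-72 - 1*136))/(-482 - 261)) = 1/(-998 + (384 + (-72 - 136))/(-743)) = 1/(-998 + (384 - 208)*(-1/743)) = 1/(-998 + 176*(-1/743)) = 1/(-998 - 176/743) = 1/(-741690/743) = -743/741690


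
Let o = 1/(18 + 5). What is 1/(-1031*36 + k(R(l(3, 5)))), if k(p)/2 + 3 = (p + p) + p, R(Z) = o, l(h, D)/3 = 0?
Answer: -23/853800 ≈ -2.6938e-5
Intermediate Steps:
l(h, D) = 0 (l(h, D) = 3*0 = 0)
o = 1/23 ≈ 0.043478
R(Z) = 1/23
k(p) = -6 + 6*p (k(p) = -6 + 2*((p + p) + p) = -6 + 2*(2*p + p) = -6 + 2*(3*p) = -6 + 6*p)
1/(-1031*36 + k(R(l(3, 5)))) = 1/(-1031*36 + (-6 + 6*(1/23))) = 1/(-37116 + (-6 + 6/23)) = 1/(-37116 - 132/23) = 1/(-853800/23) = -23/853800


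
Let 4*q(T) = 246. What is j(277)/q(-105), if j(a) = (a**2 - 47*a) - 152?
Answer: 42372/41 ≈ 1033.5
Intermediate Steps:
j(a) = -152 + a**2 - 47*a
q(T) = 123/2 (q(T) = (1/4)*246 = 123/2)
j(277)/q(-105) = (-152 + 277**2 - 47*277)/(123/2) = (-152 + 76729 - 13019)*(2/123) = 63558*(2/123) = 42372/41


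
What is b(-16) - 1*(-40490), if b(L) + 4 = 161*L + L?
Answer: 37894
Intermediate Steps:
b(L) = -4 + 162*L (b(L) = -4 + (161*L + L) = -4 + 162*L)
b(-16) - 1*(-40490) = (-4 + 162*(-16)) - 1*(-40490) = (-4 - 2592) + 40490 = -2596 + 40490 = 37894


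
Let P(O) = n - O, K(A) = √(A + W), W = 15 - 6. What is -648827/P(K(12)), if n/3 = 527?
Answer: -341931829/833180 - 648827*√21/2499540 ≈ -411.58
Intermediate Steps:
n = 1581 (n = 3*527 = 1581)
W = 9
K(A) = √(9 + A) (K(A) = √(A + 9) = √(9 + A))
P(O) = 1581 - O
-648827/P(K(12)) = -648827/(1581 - √(9 + 12)) = -648827/(1581 - √21)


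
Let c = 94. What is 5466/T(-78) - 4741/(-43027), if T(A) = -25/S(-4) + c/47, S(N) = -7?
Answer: 548827991/559351 ≈ 981.19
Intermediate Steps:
T(A) = 39/7 (T(A) = -25/(-7) + 94/47 = -25*(-⅐) + 94*(1/47) = 25/7 + 2 = 39/7)
5466/T(-78) - 4741/(-43027) = 5466/(39/7) - 4741/(-43027) = 5466*(7/39) - 4741*(-1/43027) = 12754/13 + 4741/43027 = 548827991/559351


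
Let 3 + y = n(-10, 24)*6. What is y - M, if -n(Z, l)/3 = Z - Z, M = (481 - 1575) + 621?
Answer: 470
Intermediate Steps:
M = -473 (M = -1094 + 621 = -473)
n(Z, l) = 0 (n(Z, l) = -3*(Z - Z) = -3*0 = 0)
y = -3 (y = -3 + 0*6 = -3 + 0 = -3)
y - M = -3 - 1*(-473) = -3 + 473 = 470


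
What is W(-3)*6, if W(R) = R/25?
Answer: -18/25 ≈ -0.72000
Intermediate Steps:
W(R) = R/25 (W(R) = R*(1/25) = R/25)
W(-3)*6 = ((1/25)*(-3))*6 = -3/25*6 = -18/25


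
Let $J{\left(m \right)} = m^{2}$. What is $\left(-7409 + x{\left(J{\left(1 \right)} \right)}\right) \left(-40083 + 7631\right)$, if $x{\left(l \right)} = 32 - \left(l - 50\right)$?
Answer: $237808256$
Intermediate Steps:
$x{\left(l \right)} = 82 - l$ ($x{\left(l \right)} = 32 - \left(-50 + l\right) = 82 - l$)
$\left(-7409 + x{\left(J{\left(1 \right)} \right)}\right) \left(-40083 + 7631\right) = \left(-7409 + \left(82 - 1^{2}\right)\right) \left(-40083 + 7631\right) = \left(-7409 + \left(82 - 1\right)\right) \left(-32452\right) = \left(-7409 + 81\right) \left(-32452\right) = \left(-7328\right) \left(-32452\right) = 237808256$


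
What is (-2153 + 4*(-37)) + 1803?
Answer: -498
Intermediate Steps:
(-2153 + 4*(-37)) + 1803 = (-2153 - 148) + 1803 = -2301 + 1803 = -498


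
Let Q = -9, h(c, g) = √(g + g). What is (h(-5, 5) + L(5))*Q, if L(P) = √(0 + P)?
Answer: -9*√5 - 9*√10 ≈ -48.585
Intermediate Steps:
h(c, g) = √2*√g (h(c, g) = √(2*g) = √2*√g)
L(P) = √P
(h(-5, 5) + L(5))*Q = (√2*√5 + √5)*(-9) = (√10 + √5)*(-9) = (√5 + √10)*(-9) = -9*√5 - 9*√10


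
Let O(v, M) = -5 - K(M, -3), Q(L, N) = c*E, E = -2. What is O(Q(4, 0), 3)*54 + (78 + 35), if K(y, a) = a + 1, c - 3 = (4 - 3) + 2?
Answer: -49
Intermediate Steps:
c = 6 (c = 3 + ((4 - 3) + 2) = 3 + (1 + 2) = 3 + 3 = 6)
K(y, a) = 1 + a
Q(L, N) = -12 (Q(L, N) = 6*(-2) = -12)
O(v, M) = -3 (O(v, M) = -5 - (1 - 3) = -5 - 1*(-2) = -5 + 2 = -3)
O(Q(4, 0), 3)*54 + (78 + 35) = -3*54 + (78 + 35) = -162 + 113 = -49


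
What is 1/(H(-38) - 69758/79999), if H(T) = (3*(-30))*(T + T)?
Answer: 79999/547123402 ≈ 0.00014622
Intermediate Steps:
H(T) = -180*T
1/(H(-38) - 69758/79999) = 1/(-180*(-38) - 69758/79999) = 1/(6840 - 69758*1/79999) = 1/(6840 - 69758/79999) = 1/(547123402/79999) = 79999/547123402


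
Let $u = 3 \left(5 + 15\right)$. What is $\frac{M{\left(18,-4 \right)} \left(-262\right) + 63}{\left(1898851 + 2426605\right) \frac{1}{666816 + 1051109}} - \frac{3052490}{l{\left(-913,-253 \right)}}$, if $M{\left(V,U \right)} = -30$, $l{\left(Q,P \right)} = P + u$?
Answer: $\frac{15830357302015}{834813008} \approx 18963.0$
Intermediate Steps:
$u = 60$ ($u = 3 \cdot 20 = 60$)
$l{\left(Q,P \right)} = 60 + P$ ($l{\left(Q,P \right)} = P + 60 = 60 + P$)
$\frac{M{\left(18,-4 \right)} \left(-262\right) + 63}{\left(1898851 + 2426605\right) \frac{1}{666816 + 1051109}} - \frac{3052490}{l{\left(-913,-253 \right)}} = \frac{\left(-30\right) \left(-262\right) + 63}{\left(1898851 + 2426605\right) \frac{1}{666816 + 1051109}} - \frac{3052490}{60 - 253} = \frac{7860 + 63}{4325456 \cdot \frac{1}{1717925}} - \frac{3052490}{-193} = \frac{7923}{4325456 \cdot \frac{1}{1717925}} - - \frac{3052490}{193} = \frac{7923}{\frac{4325456}{1717925}} + \frac{3052490}{193} = 7923 \cdot \frac{1717925}{4325456} + \frac{3052490}{193} = \frac{13611119775}{4325456} + \frac{3052490}{193} = \frac{15830357302015}{834813008}$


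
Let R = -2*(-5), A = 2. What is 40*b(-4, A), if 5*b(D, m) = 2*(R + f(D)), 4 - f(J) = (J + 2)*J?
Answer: 96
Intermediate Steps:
f(J) = 4 - J*(2 + J) (f(J) = 4 - (J + 2)*J = 4 - (2 + J)*J = 4 - J*(2 + J))
R = 10
b(D, m) = 28/5 - 4*D/5 - 2*D**2/5 (b(D, m) = (2*(10 + (4 - D**2 - 2*D)))/5 = (2*(14 - D**2 - 2*D))/5 = (28 - 4*D - 2*D**2)/5 = 28/5 - 4*D/5 - 2*D**2/5)
40*b(-4, A) = 40*(28/5 - 4/5*(-4) - 2/5*(-4)**2) = 40*(28/5 + 16/5 - 2/5*16) = 40*(28/5 + 16/5 - 32/5) = 40*(12/5) = 96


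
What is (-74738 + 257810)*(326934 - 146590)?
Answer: 33015936768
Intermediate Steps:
(-74738 + 257810)*(326934 - 146590) = 183072*180344 = 33015936768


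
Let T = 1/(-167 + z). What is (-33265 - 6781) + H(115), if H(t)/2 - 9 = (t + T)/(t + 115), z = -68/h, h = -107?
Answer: -81939872212/2047115 ≈ -40027.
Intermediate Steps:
z = 68/107 (z = -68/(-107) = -68*(-1/107) = 68/107 ≈ 0.63551)
T = -107/17801 (T = 1/(-167 + 68/107) = 1/(-17801/107) = -107/17801 ≈ -0.0060109)
H(t) = 18 + 2*(-107/17801 + t)/(115 + t) (H(t) = 18 + 2*((t - 107/17801)/(t + 115)) = 18 + 2*((-107/17801 + t)/(115 + t)) = 18 + 2*(-107/17801 + t)/(115 + t))
(-33265 - 6781) + H(115) = (-33265 - 6781) + 4*(9211964 + 89005*115)/(17801*(115 + 115)) = -40046 + (4/17801)*(9211964 + 10235575)/230 = -40046 + (4/17801)*(1/230)*19447539 = -40046 + 38895078/2047115 = -81939872212/2047115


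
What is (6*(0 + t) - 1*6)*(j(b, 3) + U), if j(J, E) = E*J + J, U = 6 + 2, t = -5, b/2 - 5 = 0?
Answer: -1728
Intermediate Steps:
b = 10 (b = 10 + 2*0 = 10 + 0 = 10)
U = 8
j(J, E) = J + E*J
(6*(0 + t) - 1*6)*(j(b, 3) + U) = (6*(0 - 5) - 1*6)*(10*(1 + 3) + 8) = (6*(-5) - 6)*(10*4 + 8) = (-30 - 6)*(40 + 8) = -36*48 = -1728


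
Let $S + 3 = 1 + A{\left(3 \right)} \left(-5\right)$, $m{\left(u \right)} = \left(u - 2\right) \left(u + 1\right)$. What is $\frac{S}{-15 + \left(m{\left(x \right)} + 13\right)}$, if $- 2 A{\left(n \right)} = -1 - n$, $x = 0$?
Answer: $3$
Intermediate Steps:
$A{\left(n \right)} = \frac{1}{2} + \frac{n}{2}$ ($A{\left(n \right)} = - \frac{-1 - n}{2} = \frac{1}{2} + \frac{n}{2}$)
$m{\left(u \right)} = \left(1 + u\right) \left(-2 + u\right)$ ($m{\left(u \right)} = \left(-2 + u\right) \left(1 + u\right) = \left(1 + u\right) \left(-2 + u\right)$)
$S = -12$ ($S = -3 + \left(1 + \left(\frac{1}{2} + \frac{1}{2} \cdot 3\right) \left(-5\right)\right) = -3 + \left(1 + \left(\frac{1}{2} + \frac{3}{2}\right) \left(-5\right)\right) = -3 + \left(1 + 2 \left(-5\right)\right) = -3 + \left(1 - 10\right) = -3 - 9 = -12$)
$\frac{S}{-15 + \left(m{\left(x \right)} + 13\right)} = \frac{1}{-15 + \left(\left(-2 + 0^{2} - 0\right) + 13\right)} \left(-12\right) = \frac{1}{-15 + \left(\left(-2 + 0 + 0\right) + 13\right)} \left(-12\right) = \frac{1}{-15 + \left(-2 + 13\right)} \left(-12\right) = \frac{1}{-15 + 11} \left(-12\right) = \frac{1}{-4} \left(-12\right) = \left(- \frac{1}{4}\right) \left(-12\right) = 3$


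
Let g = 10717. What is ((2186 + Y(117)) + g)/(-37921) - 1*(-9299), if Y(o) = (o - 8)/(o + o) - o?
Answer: 82511814653/8873514 ≈ 9298.7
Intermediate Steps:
Y(o) = -o + (-8 + o)/(2*o) (Y(o) = (-8 + o)/((2*o)) - o = (-8 + o)*(1/(2*o)) - o = (-8 + o)/(2*o) - o = -o + (-8 + o)/(2*o))
((2186 + Y(117)) + g)/(-37921) - 1*(-9299) = ((2186 + (1/2 - 1*117 - 4/117)) + 10717)/(-37921) - 1*(-9299) = ((2186 + (1/2 - 117 - 4*1/117)) + 10717)*(-1/37921) + 9299 = ((2186 + (1/2 - 117 - 4/117)) + 10717)*(-1/37921) + 9299 = ((2186 - 27269/234) + 10717)*(-1/37921) + 9299 = (484255/234 + 10717)*(-1/37921) + 9299 = (2992033/234)*(-1/37921) + 9299 = -2992033/8873514 + 9299 = 82511814653/8873514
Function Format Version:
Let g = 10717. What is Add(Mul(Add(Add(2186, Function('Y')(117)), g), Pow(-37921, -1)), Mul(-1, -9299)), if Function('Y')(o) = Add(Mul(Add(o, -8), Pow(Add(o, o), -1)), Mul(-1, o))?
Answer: Rational(82511814653, 8873514) ≈ 9298.7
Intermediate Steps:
Function('Y')(o) = Add(Mul(-1, o), Mul(Rational(1, 2), Pow(o, -1), Add(-8, o))) (Function('Y')(o) = Add(Mul(Add(-8, o), Pow(Mul(2, o), -1)), Mul(-1, o)) = Add(Mul(Add(-8, o), Mul(Rational(1, 2), Pow(o, -1))), Mul(-1, o)) = Add(Mul(Rational(1, 2), Pow(o, -1), Add(-8, o)), Mul(-1, o)) = Add(Mul(-1, o), Mul(Rational(1, 2), Pow(o, -1), Add(-8, o))))
Add(Mul(Add(Add(2186, Function('Y')(117)), g), Pow(-37921, -1)), Mul(-1, -9299)) = Add(Mul(Add(Add(2186, Add(Rational(1, 2), Mul(-1, 117), Mul(-4, Pow(117, -1)))), 10717), Pow(-37921, -1)), Mul(-1, -9299)) = Add(Mul(Add(Add(2186, Add(Rational(1, 2), -117, Mul(-4, Rational(1, 117)))), 10717), Rational(-1, 37921)), 9299) = Add(Mul(Add(Add(2186, Add(Rational(1, 2), -117, Rational(-4, 117))), 10717), Rational(-1, 37921)), 9299) = Add(Mul(Add(Add(2186, Rational(-27269, 234)), 10717), Rational(-1, 37921)), 9299) = Add(Mul(Add(Rational(484255, 234), 10717), Rational(-1, 37921)), 9299) = Add(Mul(Rational(2992033, 234), Rational(-1, 37921)), 9299) = Add(Rational(-2992033, 8873514), 9299) = Rational(82511814653, 8873514)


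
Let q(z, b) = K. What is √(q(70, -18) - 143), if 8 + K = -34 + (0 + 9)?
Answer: 4*I*√11 ≈ 13.266*I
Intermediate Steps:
K = -33 (K = -8 + (-34 + (0 + 9)) = -8 + (-34 + 9) = -8 - 25 = -33)
q(z, b) = -33
√(q(70, -18) - 143) = √(-33 - 143) = √(-176) = 4*I*√11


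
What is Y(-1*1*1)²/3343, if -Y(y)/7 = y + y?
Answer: 196/3343 ≈ 0.058630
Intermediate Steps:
Y(y) = -14*y (Y(y) = -7*(y + y) = -14*y)
Y(-1*1*1)²/3343 = (-14*(-1*1))²/3343 = (-(-14))²*(1/3343) = (-14*(-1))²*(1/3343) = 14²*(1/3343) = 196*(1/3343) = 196/3343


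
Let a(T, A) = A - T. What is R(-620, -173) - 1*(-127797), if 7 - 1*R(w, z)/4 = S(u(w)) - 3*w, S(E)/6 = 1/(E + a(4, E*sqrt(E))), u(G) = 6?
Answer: 6380417/53 - 36*sqrt(6)/53 ≈ 1.2038e+5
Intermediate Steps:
S(E) = 6/(-4 + E + E**(3/2)) (S(E) = 6/(E + (E*sqrt(E) - 1*4)) = 6/(E + (E**(3/2) - 4)) = 6/(E + (-4 + E**(3/2))) = 6/(-4 + E + E**(3/2)))
R(w, z) = 28 - 24/(2 + 6*sqrt(6)) + 12*w (R(w, z) = 28 - 4*(6/(-4 + 6 + 6**(3/2)) - 3*w) = 28 - 4*(6/(-4 + 6 + 6*sqrt(6)) - 3*w) = 28 - 4*(6/(2 + 6*sqrt(6)) - 3*w) = 28 - 4*(-3*w + 6/(2 + 6*sqrt(6))) = 28 + (-24/(2 + 6*sqrt(6)) + 12*w) = 28 - 24/(2 + 6*sqrt(6)) + 12*w)
R(-620, -173) - 1*(-127797) = (1496/53 + 12*(-620) - 36*sqrt(6)/53) - 1*(-127797) = (1496/53 - 7440 - 36*sqrt(6)/53) + 127797 = (-392824/53 - 36*sqrt(6)/53) + 127797 = 6380417/53 - 36*sqrt(6)/53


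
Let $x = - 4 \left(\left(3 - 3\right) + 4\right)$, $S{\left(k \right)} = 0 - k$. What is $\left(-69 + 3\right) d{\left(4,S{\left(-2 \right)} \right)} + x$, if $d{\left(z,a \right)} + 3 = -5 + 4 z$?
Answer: $-544$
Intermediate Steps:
$S{\left(k \right)} = - k$
$d{\left(z,a \right)} = -8 + 4 z$ ($d{\left(z,a \right)} = -3 + \left(-5 + 4 z\right) = -8 + 4 z$)
$x = -16$ ($x = - 4 \left(0 + 4\right) = \left(-4\right) 4 = -16$)
$\left(-69 + 3\right) d{\left(4,S{\left(-2 \right)} \right)} + x = \left(-69 + 3\right) \left(-8 + 4 \cdot 4\right) - 16 = - 66 \left(-8 + 16\right) - 16 = \left(-66\right) 8 - 16 = -528 - 16 = -544$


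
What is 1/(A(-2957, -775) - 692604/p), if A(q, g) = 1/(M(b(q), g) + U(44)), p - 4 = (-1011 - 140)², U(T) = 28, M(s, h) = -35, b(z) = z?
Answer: -9273635/6173033 ≈ -1.5023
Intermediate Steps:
p = 1324805 (p = 4 + (-1011 - 140)² = 4 + (-1151)² = 4 + 1324801 = 1324805)
A(q, g) = -⅐ (A(q, g) = 1/(-35 + 28) = 1/(-7) = -⅐)
1/(A(-2957, -775) - 692604/p) = 1/(-⅐ - 692604/1324805) = 1/(-6173033/9273635) = -9273635/6173033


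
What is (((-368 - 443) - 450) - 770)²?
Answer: 4124961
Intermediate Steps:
(((-368 - 443) - 450) - 770)² = ((-811 - 450) - 770)² = (-1261 - 770)² = (-2031)² = 4124961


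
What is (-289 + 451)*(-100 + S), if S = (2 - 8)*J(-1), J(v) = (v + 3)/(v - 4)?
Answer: -79056/5 ≈ -15811.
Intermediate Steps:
J(v) = (3 + v)/(-4 + v)
S = 12/5 (S = (2 - 8)*((3 - 1)/(-4 - 1)) = -6*2/(-5) = -(-6)*2/5 = -6*(-2/5) = 12/5 ≈ 2.4000)
(-289 + 451)*(-100 + S) = (-289 + 451)*(-100 + 12/5) = 162*(-488/5) = -79056/5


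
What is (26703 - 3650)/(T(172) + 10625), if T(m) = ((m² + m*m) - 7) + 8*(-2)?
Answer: 23053/69770 ≈ 0.33041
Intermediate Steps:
T(m) = -23 + 2*m² (T(m) = ((m² + m²) - 7) - 16 = (2*m² - 7) - 16 = (-7 + 2*m²) - 16 = -23 + 2*m²)
(26703 - 3650)/(T(172) + 10625) = (26703 - 3650)/((-23 + 2*172²) + 10625) = 23053/((-23 + 2*29584) + 10625) = 23053/((-23 + 59168) + 10625) = 23053/(59145 + 10625) = 23053/69770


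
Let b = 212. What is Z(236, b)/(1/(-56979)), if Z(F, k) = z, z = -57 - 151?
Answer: 11851632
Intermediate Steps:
z = -208
Z(F, k) = -208
Z(236, b)/(1/(-56979)) = -208/(1/(-56979)) = -208/(-1/56979) = -208*(-56979) = 11851632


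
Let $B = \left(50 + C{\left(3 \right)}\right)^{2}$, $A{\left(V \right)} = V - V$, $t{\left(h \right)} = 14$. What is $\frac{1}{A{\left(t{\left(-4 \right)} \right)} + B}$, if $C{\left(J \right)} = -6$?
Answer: $\frac{1}{1936} \approx 0.00051653$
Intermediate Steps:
$A{\left(V \right)} = 0$
$B = 1936$ ($B = \left(50 - 6\right)^{2} = 44^{2} = 1936$)
$\frac{1}{A{\left(t{\left(-4 \right)} \right)} + B} = \frac{1}{0 + 1936} = \frac{1}{1936}$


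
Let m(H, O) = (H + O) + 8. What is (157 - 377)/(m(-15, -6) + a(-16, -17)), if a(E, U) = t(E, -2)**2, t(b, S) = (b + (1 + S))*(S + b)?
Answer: -220/93623 ≈ -0.0023498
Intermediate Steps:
t(b, S) = (S + b)*(1 + S + b) (t(b, S) = (1 + S + b)*(S + b) = (S + b)*(1 + S + b))
a(E, U) = (2 + E**2 - 3*E)**2 (a(E, U) = (-2 + E + (-2)**2 + E**2 + 2*(-2)*E)**2 = (-2 + E + 4 + E**2 - 4*E)**2 = (2 + E**2 - 3*E)**2)
m(H, O) = 8 + H + O
(157 - 377)/(m(-15, -6) + a(-16, -17)) = (157 - 377)/((8 - 15 - 6) + (2 + (-16)**2 - 3*(-16))**2) = -220/(-13 + (2 + 256 + 48)**2) = -220/(-13 + 306**2) = -220/(-13 + 93636) = -220/93623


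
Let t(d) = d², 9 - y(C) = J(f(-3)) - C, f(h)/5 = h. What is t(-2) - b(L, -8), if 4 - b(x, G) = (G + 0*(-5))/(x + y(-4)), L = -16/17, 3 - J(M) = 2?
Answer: -34/13 ≈ -2.6154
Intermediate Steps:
f(h) = 5*h
J(M) = 1 (J(M) = 3 - 1*2 = 3 - 2 = 1)
y(C) = 8 + C (y(C) = 9 - (1 - C) = 9 + (-1 + C) = 8 + C)
L = -16/17 (L = -16*1/17 = -16/17 ≈ -0.94118)
b(x, G) = 4 - G/(4 + x) (b(x, G) = 4 - (G + 0*(-5))/(x + (8 - 4)) = 4 - (G + 0)/(x + 4) = 4 - G/(4 + x))
t(-2) - b(L, -8) = (-2)² - (16 - 1*(-8) + 4*(-16/17))/(4 - 16/17) = 4 - (16 + 8 - 64/17)/52/17 = 4 - 17*344/(52*17) = 4 - 1*86/13 = 4 - 86/13 = -34/13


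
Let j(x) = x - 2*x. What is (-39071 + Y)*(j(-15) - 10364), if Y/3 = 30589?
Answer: -545350904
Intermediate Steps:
j(x) = -x
Y = 91767 (Y = 3*30589 = 91767)
(-39071 + Y)*(j(-15) - 10364) = (-39071 + 91767)*(-1*(-15) - 10364) = 52696*(15 - 10364) = 52696*(-10349) = -545350904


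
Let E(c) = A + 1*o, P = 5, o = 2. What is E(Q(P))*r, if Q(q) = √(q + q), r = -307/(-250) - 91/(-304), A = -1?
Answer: 58039/38000 ≈ 1.5273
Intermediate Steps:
r = 58039/38000 (r = -307*(-1/250) - 91*(-1/304) = 307/250 + 91/304 = 58039/38000 ≈ 1.5273)
Q(q) = √2*√q (Q(q) = √(2*q) = √2*√q)
E(c) = 1 (E(c) = -1 + 1*2 = -1 + 2 = 1)
E(Q(P))*r = 1*(58039/38000) = 58039/38000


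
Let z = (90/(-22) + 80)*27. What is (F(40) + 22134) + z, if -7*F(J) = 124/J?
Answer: 18620989/770 ≈ 24183.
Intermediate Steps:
z = 22545/11 (z = (90*(-1/22) + 80)*27 = (-45/11 + 80)*27 = (835/11)*27 = 22545/11 ≈ 2049.5)
F(J) = -124/(7*J)
(F(40) + 22134) + z = (-124/7/40 + 22134) + 22545/11 = (-124/7*1/40 + 22134) + 22545/11 = (-31/70 + 22134) + 22545/11 = 1549349/70 + 22545/11 = 18620989/770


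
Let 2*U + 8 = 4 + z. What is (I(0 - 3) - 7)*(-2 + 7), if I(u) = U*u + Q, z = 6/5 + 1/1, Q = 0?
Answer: -43/2 ≈ -21.500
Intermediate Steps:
z = 11/5 (z = 6*(1/5) + 1*1 = 6/5 + 1 = 11/5 ≈ 2.2000)
U = -9/10 (U = -4 + (4 + 11/5)/2 = -4 + (1/2)*(31/5) = -4 + 31/10 = -9/10 ≈ -0.90000)
I(u) = -9*u/10 (I(u) = -9*u/10 + 0 = -9*u/10)
(I(0 - 3) - 7)*(-2 + 7) = (-9*(0 - 3)/10 - 7)*(-2 + 7) = (-9/10*(-3) - 7)*5 = (27/10 - 7)*5 = -43/10*5 = -43/2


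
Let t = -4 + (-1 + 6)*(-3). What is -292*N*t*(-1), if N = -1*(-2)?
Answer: -11096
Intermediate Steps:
t = -19 (t = -4 + 5*(-3) = -4 - 15 = -19)
N = 2
-292*N*t*(-1) = -292*2*(-19)*(-1) = -(-11096)*(-1) = -292*38 = -11096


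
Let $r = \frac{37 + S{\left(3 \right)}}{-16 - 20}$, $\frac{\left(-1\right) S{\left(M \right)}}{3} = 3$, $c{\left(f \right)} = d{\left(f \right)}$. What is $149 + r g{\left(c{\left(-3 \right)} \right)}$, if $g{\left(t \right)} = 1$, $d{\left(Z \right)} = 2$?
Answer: $\frac{1334}{9} \approx 148.22$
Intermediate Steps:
$c{\left(f \right)} = 2$
$S{\left(M \right)} = -9$ ($S{\left(M \right)} = \left(-3\right) 3 = -9$)
$r = - \frac{7}{9}$ ($r = \frac{37 - 9}{-16 - 20} = \frac{28}{-36} = 28 \left(- \frac{1}{36}\right) = - \frac{7}{9} \approx -0.77778$)
$149 + r g{\left(c{\left(-3 \right)} \right)} = 149 - \frac{7}{9} = \frac{1334}{9}$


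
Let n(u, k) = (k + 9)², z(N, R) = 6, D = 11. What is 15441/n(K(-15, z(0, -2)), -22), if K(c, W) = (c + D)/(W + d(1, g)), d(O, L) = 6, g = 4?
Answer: 15441/169 ≈ 91.367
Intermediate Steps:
K(c, W) = (11 + c)/(6 + W) (K(c, W) = (c + 11)/(W + 6) = (11 + c)/(6 + W))
n(u, k) = (9 + k)²
15441/n(K(-15, z(0, -2)), -22) = 15441/((9 - 22)²) = 15441/((-13)²) = 15441/169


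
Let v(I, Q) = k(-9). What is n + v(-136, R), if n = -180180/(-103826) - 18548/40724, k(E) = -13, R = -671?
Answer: -6194355580/528526253 ≈ -11.720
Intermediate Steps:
v(I, Q) = -13
n = 676485709/528526253 (n = -180180*(-1/103826) - 18548*1/40724 = 90090/51913 - 4637/10181 = 676485709/528526253 ≈ 1.2799)
n + v(-136, R) = 676485709/528526253 - 13 = -6194355580/528526253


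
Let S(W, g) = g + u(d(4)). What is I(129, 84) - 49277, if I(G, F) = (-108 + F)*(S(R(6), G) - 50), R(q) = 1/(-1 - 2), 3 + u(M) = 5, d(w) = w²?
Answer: -51221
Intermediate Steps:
u(M) = 2 (u(M) = -3 + 5 = 2)
R(q) = -⅓ (R(q) = 1/(-3) = -⅓)
S(W, g) = 2 + g (S(W, g) = g + 2 = 2 + g)
I(G, F) = (-108 + F)*(-48 + G) (I(G, F) = (-108 + F)*((2 + G) - 50) = (-108 + F)*(-48 + G))
I(129, 84) - 49277 = (5184 - 108*129 - 48*84 + 84*129) - 49277 = (5184 - 13932 - 4032 + 10836) - 49277 = -1944 - 49277 = -51221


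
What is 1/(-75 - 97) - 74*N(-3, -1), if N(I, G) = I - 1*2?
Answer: 63639/172 ≈ 369.99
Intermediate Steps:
N(I, G) = -2 + I (N(I, G) = I - 2 = -2 + I)
1/(-75 - 97) - 74*N(-3, -1) = 1/(-75 - 97) - 74*(-2 - 3) = 1/(-172) - 74*(-5) = -1/172 + 370 = 63639/172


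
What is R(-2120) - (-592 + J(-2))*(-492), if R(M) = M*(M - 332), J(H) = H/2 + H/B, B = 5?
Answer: 24531436/5 ≈ 4.9063e+6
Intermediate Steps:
J(H) = 7*H/10 (J(H) = H/2 + H/5 = 7*H/10)
R(M) = M*(-332 + M)
R(-2120) - (-592 + J(-2))*(-492) = -2120*(-332 - 2120) - (-592 + (7/10)*(-2))*(-492) = -2120*(-2452) - (-592 - 7/5)*(-492) = 5198240 - (-2967)*(-492)/5 = 5198240 - 1*1459764/5 = 5198240 - 1459764/5 = 24531436/5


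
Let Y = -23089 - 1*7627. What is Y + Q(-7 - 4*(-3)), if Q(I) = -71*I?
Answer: -31071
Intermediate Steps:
Y = -30716 (Y = -23089 - 7627 = -30716)
Y + Q(-7 - 4*(-3)) = -30716 - 71*(-7 - 4*(-3)) = -30716 - 71*(-7 + 12) = -30716 - 71*5 = -30716 - 355 = -31071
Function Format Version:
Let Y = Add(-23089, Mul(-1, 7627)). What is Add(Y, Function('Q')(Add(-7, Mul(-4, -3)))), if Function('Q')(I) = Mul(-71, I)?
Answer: -31071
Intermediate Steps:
Y = -30716 (Y = Add(-23089, -7627) = -30716)
Add(Y, Function('Q')(Add(-7, Mul(-4, -3)))) = Add(-30716, Mul(-71, Add(-7, Mul(-4, -3)))) = Add(-30716, Mul(-71, Add(-7, 12))) = Add(-30716, Mul(-71, 5)) = Add(-30716, -355) = -31071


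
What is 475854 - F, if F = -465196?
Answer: 941050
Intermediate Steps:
475854 - F = 475854 - 1*(-465196) = 475854 + 465196 = 941050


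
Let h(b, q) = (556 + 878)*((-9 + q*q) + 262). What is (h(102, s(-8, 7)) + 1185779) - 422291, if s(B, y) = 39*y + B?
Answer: 101828940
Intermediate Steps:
s(B, y) = B + 39*y
h(b, q) = 362802 + 1434*q² (h(b, q) = 1434*((-9 + q²) + 262) = 1434*(253 + q²) = 362802 + 1434*q²)
(h(102, s(-8, 7)) + 1185779) - 422291 = ((362802 + 1434*(-8 + 39*7)²) + 1185779) - 422291 = ((362802 + 1434*(-8 + 273)²) + 1185779) - 422291 = ((362802 + 1434*265²) + 1185779) - 422291 = ((362802 + 1434*70225) + 1185779) - 422291 = ((362802 + 100702650) + 1185779) - 422291 = (101065452 + 1185779) - 422291 = 102251231 - 422291 = 101828940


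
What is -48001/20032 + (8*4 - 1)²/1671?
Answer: -60958919/33473472 ≈ -1.8211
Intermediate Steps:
-48001/20032 + (8*4 - 1)²/1671 = -48001*1/20032 + (32 - 1)²*(1/1671) = -48001/20032 + 31²*(1/1671) = -48001/20032 + 961*(1/1671) = -48001/20032 + 961/1671 = -60958919/33473472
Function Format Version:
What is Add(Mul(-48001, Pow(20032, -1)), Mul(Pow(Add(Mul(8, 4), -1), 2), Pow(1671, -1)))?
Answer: Rational(-60958919, 33473472) ≈ -1.8211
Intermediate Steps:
Add(Mul(-48001, Pow(20032, -1)), Mul(Pow(Add(Mul(8, 4), -1), 2), Pow(1671, -1))) = Add(Mul(-48001, Rational(1, 20032)), Mul(Pow(Add(32, -1), 2), Rational(1, 1671))) = Add(Rational(-48001, 20032), Mul(Pow(31, 2), Rational(1, 1671))) = Add(Rational(-48001, 20032), Mul(961, Rational(1, 1671))) = Add(Rational(-48001, 20032), Rational(961, 1671)) = Rational(-60958919, 33473472)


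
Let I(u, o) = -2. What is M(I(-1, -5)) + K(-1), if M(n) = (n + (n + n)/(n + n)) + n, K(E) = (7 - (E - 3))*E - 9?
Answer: -23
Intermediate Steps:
K(E) = -9 + E*(10 - E) (K(E) = (7 - (-3 + E))*E - 9 = (7 + (3 - E))*E - 9 = (10 - E)*E - 9 = E*(10 - E) - 9 = -9 + E*(10 - E))
M(n) = 1 + 2*n (M(n) = (n + (2*n)/((2*n))) + n = (n + (2*n)*(1/(2*n))) + n = (n + 1) + n = (1 + n) + n = 1 + 2*n)
M(I(-1, -5)) + K(-1) = (1 + 2*(-2)) + (-9 - 1*(-1)² + 10*(-1)) = (1 - 4) + (-9 - 1*1 - 10) = -3 + (-9 - 1 - 10) = -3 - 20 = -23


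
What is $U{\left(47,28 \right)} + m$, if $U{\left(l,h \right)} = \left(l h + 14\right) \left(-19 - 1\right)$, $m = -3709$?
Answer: $-30309$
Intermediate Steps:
$U{\left(l,h \right)} = -280 - 20 h l$ ($U{\left(l,h \right)} = \left(h l + 14\right) \left(-20\right) = \left(14 + h l\right) \left(-20\right) = -280 - 20 h l$)
$U{\left(47,28 \right)} + m = \left(-280 - 560 \cdot 47\right) - 3709 = \left(-280 - 26320\right) - 3709 = -26600 - 3709 = -30309$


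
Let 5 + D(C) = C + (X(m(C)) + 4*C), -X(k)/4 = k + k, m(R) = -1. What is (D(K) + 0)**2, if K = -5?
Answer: 484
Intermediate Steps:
X(k) = -8*k (X(k) = -4*(k + k) = -8*k)
D(C) = 3 + 5*C (D(C) = -5 + (C + (-8*(-1) + 4*C)) = -5 + (C + (8 + 4*C)) = -5 + (8 + 5*C) = 3 + 5*C)
(D(K) + 0)**2 = ((3 + 5*(-5)) + 0)**2 = ((3 - 25) + 0)**2 = (-22 + 0)**2 = (-22)**2 = 484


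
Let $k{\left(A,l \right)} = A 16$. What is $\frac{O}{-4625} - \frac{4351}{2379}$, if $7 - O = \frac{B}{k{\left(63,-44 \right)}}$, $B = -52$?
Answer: $- \frac{1691772661}{924241500} \approx -1.8304$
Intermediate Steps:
$k{\left(A,l \right)} = 16 A$
$O = \frac{1777}{252}$ ($O = 7 - - \frac{52}{16 \cdot 63} = 7 - - \frac{52}{1008} = 7 - \left(-52\right) \frac{1}{1008} = 7 - - \frac{13}{252} = 7 + \frac{13}{252} = \frac{1777}{252} \approx 7.0516$)
$\frac{O}{-4625} - \frac{4351}{2379} = \frac{1777}{252 \left(-4625\right)} - \frac{4351}{2379} = \frac{1777}{252} \left(- \frac{1}{4625}\right) - \frac{4351}{2379} = - \frac{1777}{1165500} - \frac{4351}{2379} = - \frac{1691772661}{924241500}$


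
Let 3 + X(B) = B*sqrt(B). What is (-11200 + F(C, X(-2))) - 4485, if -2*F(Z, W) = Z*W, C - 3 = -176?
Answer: -31889/2 - 173*I*sqrt(2) ≈ -15945.0 - 244.66*I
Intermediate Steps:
C = -173 (C = 3 - 176 = -173)
X(B) = -3 + B**(3/2) (X(B) = -3 + B*sqrt(B) = -3 + B**(3/2))
F(Z, W) = -W*Z/2 (F(Z, W) = -Z*W/2 = -W*Z/2)
(-11200 + F(C, X(-2))) - 4485 = (-11200 - 1/2*(-3 + (-2)**(3/2))*(-173)) - 4485 = (-11200 - 1/2*(-3 - 2*I*sqrt(2))*(-173)) - 4485 = (-11200 + (-519/2 - 173*I*sqrt(2))) - 4485 = (-22919/2 - 173*I*sqrt(2)) - 4485 = -31889/2 - 173*I*sqrt(2)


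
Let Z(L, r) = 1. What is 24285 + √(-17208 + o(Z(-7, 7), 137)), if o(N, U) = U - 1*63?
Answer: 24285 + I*√17134 ≈ 24285.0 + 130.9*I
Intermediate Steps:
o(N, U) = -63 + U (o(N, U) = U - 63 = -63 + U)
24285 + √(-17208 + o(Z(-7, 7), 137)) = 24285 + √(-17208 + (-63 + 137)) = 24285 + √(-17208 + 74) = 24285 + √(-17134) = 24285 + I*√17134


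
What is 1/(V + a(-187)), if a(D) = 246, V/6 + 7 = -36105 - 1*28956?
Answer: -1/390162 ≈ -2.5630e-6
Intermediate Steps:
V = -390408 (V = -42 + 6*(-36105 - 1*28956) = -42 + 6*(-36105 - 28956) = -42 + 6*(-65061) = -42 - 390366 = -390408)
1/(V + a(-187)) = 1/(-390408 + 246) = 1/(-390162) = -1/390162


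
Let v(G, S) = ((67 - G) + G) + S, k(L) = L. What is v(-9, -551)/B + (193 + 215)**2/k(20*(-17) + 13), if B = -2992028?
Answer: -41505399227/81532763 ≈ -509.06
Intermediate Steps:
v(G, S) = 67 + S
v(-9, -551)/B + (193 + 215)**2/k(20*(-17) + 13) = (67 - 551)/(-2992028) + (193 + 215)**2/(20*(-17) + 13) = -484*(-1/2992028) + 408**2/(-340 + 13) = 121/748007 + 166464/(-327) = 121/748007 + 166464*(-1/327) = 121/748007 - 55488/109 = -41505399227/81532763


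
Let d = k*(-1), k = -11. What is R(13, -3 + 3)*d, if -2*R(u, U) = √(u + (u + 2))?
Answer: -11*√7 ≈ -29.103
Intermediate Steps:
R(u, U) = -√(2 + 2*u)/2 (R(u, U) = -√(u + (u + 2))/2 = -√(u + (2 + u))/2 = -√(2 + 2*u)/2)
d = 11 (d = -11*(-1) = 11)
R(13, -3 + 3)*d = -√(2 + 2*13)/2*11 = -√(2 + 26)/2*11 = -√7*11 = -11*√7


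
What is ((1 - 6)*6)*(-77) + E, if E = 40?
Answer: 2350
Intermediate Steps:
((1 - 6)*6)*(-77) + E = ((1 - 6)*6)*(-77) + 40 = -5*6*(-77) + 40 = -30*(-77) + 40 = 2310 + 40 = 2350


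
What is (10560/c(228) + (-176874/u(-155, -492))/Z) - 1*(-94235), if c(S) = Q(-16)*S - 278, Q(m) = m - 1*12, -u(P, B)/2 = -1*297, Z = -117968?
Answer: 3665886251316709/38902189392 ≈ 94233.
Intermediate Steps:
u(P, B) = 594 (u(P, B) = -(-2)*297 = -2*(-297) = 594)
Q(m) = -12 + m (Q(m) = m - 12 = -12 + m)
c(S) = -278 - 28*S (c(S) = (-12 - 16)*S - 278 = -28*S - 278 = -278 - 28*S)
(10560/c(228) + (-176874/u(-155, -492))/Z) - 1*(-94235) = (10560/(-278 - 28*228) - 176874/594/(-117968)) - 1*(-94235) = (10560/(-278 - 6384) - 176874*1/594*(-1/117968)) + 94235 = (10560/(-6662) - 29479/99*(-1/117968)) + 94235 = (10560*(-1/6662) + 29479/11678832) + 94235 = (-5280/3331 + 29479/11678832) + 94235 = -61566038411/38902189392 + 94235 = 3665886251316709/38902189392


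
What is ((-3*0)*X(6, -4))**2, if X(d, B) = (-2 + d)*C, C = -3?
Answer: 0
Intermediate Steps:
X(d, B) = 6 - 3*d (X(d, B) = (-2 + d)*(-3) = 6 - 3*d)
((-3*0)*X(6, -4))**2 = ((-3*0)*(6 - 3*6))**2 = (0*(6 - 18))**2 = (0*(-12))**2 = 0**2 = 0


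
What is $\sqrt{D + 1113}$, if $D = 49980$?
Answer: $3 \sqrt{5677} \approx 226.04$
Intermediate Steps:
$\sqrt{D + 1113} = \sqrt{49980 + 1113} = \sqrt{51093} = 3 \sqrt{5677}$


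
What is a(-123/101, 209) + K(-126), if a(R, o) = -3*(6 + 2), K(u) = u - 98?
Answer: -248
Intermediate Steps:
K(u) = -98 + u
a(R, o) = -24 (a(R, o) = -3*8 = -24)
a(-123/101, 209) + K(-126) = -24 + (-98 - 126) = -24 - 224 = -248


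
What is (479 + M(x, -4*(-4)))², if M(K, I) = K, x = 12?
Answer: 241081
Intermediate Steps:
(479 + M(x, -4*(-4)))² = (479 + 12)² = 491² = 241081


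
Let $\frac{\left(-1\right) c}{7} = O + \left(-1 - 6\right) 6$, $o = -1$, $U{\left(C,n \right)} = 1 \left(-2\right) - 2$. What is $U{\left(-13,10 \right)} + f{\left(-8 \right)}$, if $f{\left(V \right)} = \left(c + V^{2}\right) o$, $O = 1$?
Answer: $-355$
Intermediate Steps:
$U{\left(C,n \right)} = -4$ ($U{\left(C,n \right)} = -2 - 2 = -4$)
$c = 287$ ($c = - 7 \left(1 + \left(-1 - 6\right) 6\right) = - 7 \left(1 - 42\right) = \left(-7\right) \left(-41\right) = 287$)
$f{\left(V \right)} = -287 - V^{2}$ ($f{\left(V \right)} = \left(287 + V^{2}\right) \left(-1\right) = -287 - V^{2}$)
$U{\left(-13,10 \right)} + f{\left(-8 \right)} = -4 - 351 = -355$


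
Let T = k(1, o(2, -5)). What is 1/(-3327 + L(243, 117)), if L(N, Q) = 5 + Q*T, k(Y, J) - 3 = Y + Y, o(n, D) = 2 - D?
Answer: -1/2737 ≈ -0.00036536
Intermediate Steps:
k(Y, J) = 3 + 2*Y (k(Y, J) = 3 + (Y + Y) = 3 + 2*Y)
T = 5 (T = 3 + 2*1 = 3 + 2 = 5)
L(N, Q) = 5 + 5*Q (L(N, Q) = 5 + Q*5 = 5 + 5*Q)
1/(-3327 + L(243, 117)) = 1/(-3327 + (5 + 5*117)) = 1/(-3327 + (5 + 585)) = 1/(-3327 + 590) = 1/(-2737) = -1/2737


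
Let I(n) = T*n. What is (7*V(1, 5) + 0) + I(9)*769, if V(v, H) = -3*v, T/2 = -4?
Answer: -55389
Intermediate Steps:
T = -8 (T = 2*(-4) = -8)
I(n) = -8*n
(7*V(1, 5) + 0) + I(9)*769 = (7*(-3*1) + 0) - 8*9*769 = (7*(-3) + 0) - 72*769 = (-21 + 0) - 55368 = -21 - 55368 = -55389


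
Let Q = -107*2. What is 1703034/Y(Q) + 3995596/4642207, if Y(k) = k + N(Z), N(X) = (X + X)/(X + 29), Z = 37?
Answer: -260864530687354/32611504175 ≈ -7999.2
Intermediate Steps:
Q = -214
N(X) = 2*X/(29 + X) (N(X) = (2*X)/(29 + X) = 2*X/(29 + X))
Y(k) = 37/33 + k (Y(k) = k + 2*37/(29 + 37) = k + 2*37/66 = k + 2*37*(1/66) = k + 37/33 = 37/33 + k)
1703034/Y(Q) + 3995596/4642207 = 1703034/(37/33 - 214) + 3995596/4642207 = 1703034/(-7025/33) + 3995596*(1/4642207) = 1703034*(-33/7025) + 3995596/4642207 = -56200122/7025 + 3995596/4642207 = -260864530687354/32611504175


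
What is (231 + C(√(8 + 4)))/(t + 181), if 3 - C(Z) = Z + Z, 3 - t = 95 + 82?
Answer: 234/7 - 4*√3/7 ≈ 32.439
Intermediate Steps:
t = -174 (t = 3 - (95 + 82) = 3 - 1*177 = 3 - 177 = -174)
C(Z) = 3 - 2*Z (C(Z) = 3 - (Z + Z) = 3 - 2*Z)
(231 + C(√(8 + 4)))/(t + 181) = (231 + (3 - 2*√(8 + 4)))/(-174 + 181) = (231 + (3 - 4*√3))/7 = (231 + (3 - 4*√3))*(⅐) = (234 - 4*√3)*(⅐) = 234/7 - 4*√3/7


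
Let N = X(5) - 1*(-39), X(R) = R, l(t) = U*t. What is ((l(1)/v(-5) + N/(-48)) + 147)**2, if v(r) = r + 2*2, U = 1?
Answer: 3031081/144 ≈ 21049.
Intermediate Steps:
v(r) = 4 + r (v(r) = r + 4 = 4 + r)
l(t) = t (l(t) = 1*t = t)
N = 44 (N = 5 - 1*(-39) = 5 + 39 = 44)
((l(1)/v(-5) + N/(-48)) + 147)**2 = ((1/(4 - 5) + 44/(-48)) + 147)**2 = ((1/(-1) + 44*(-1/48)) + 147)**2 = ((1*(-1) - 11/12) + 147)**2 = ((-1 - 11/12) + 147)**2 = (-23/12 + 147)**2 = (1741/12)**2 = 3031081/144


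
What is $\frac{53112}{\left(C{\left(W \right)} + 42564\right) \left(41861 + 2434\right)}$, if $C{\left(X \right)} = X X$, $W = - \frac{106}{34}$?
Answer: $\frac{5116456}{181665680825} \approx 2.8164 \cdot 10^{-5}$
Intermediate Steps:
$W = - \frac{53}{17}$ ($W = \left(-106\right) \frac{1}{34} = - \frac{53}{17} \approx -3.1176$)
$C{\left(X \right)} = X^{2}$
$\frac{53112}{\left(C{\left(W \right)} + 42564\right) \left(41861 + 2434\right)} = \frac{53112}{\left(\left(- \frac{53}{17}\right)^{2} + 42564\right) \left(41861 + 2434\right)} = \frac{53112}{\left(\frac{2809}{289} + 42564\right) 44295} = \frac{53112}{\frac{12303805}{289} \cdot 44295} = \frac{53112}{\frac{544997042475}{289}} = 53112 \cdot \frac{289}{544997042475} = \frac{5116456}{181665680825}$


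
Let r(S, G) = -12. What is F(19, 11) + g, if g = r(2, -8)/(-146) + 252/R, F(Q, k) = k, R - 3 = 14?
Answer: 32149/1241 ≈ 25.906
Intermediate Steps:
R = 17 (R = 3 + 14 = 17)
g = 18498/1241 (g = -12/(-146) + 252/17 = -12*(-1/146) + 252*(1/17) = 6/73 + 252/17 = 18498/1241 ≈ 14.906)
F(19, 11) + g = 11 + 18498/1241 = 32149/1241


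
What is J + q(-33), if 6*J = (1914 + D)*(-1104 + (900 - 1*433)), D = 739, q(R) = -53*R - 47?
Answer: -1679749/6 ≈ -2.7996e+5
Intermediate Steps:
q(R) = -47 - 53*R
J = -1689961/6 (J = ((1914 + 739)*(-1104 + (900 - 1*433)))/6 = (2653*(-1104 + (900 - 433)))/6 = (2653*(-1104 + 467))/6 = (2653*(-637))/6 = (⅙)*(-1689961) = -1689961/6 ≈ -2.8166e+5)
J + q(-33) = -1689961/6 + (-47 - 53*(-33)) = -1689961/6 + (-47 + 1749) = -1689961/6 + 1702 = -1679749/6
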